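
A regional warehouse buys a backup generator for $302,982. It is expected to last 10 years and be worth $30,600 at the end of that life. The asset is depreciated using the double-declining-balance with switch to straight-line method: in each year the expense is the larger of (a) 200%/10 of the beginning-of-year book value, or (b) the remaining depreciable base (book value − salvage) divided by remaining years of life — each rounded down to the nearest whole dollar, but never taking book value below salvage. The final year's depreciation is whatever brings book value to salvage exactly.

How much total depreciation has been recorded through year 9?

$262,314

Depreciable base = $302,982 − $30,600 = $272,382.
Year 1: DB = ⌊$302,982 × 200%/10⌋ = $60,596; SL = ⌊$272,382/10⌋ = $27,238 → take DB $60,596. Book value $242,386.
Year 2: DB = ⌊$242,386 × 200%/10⌋ = $48,477; SL = ⌊$211,786/9⌋ = $23,531 → take DB $48,477. Book value $193,909.
Year 3: DB = ⌊$193,909 × 200%/10⌋ = $38,781; SL = ⌊$163,309/8⌋ = $20,413 → take DB $38,781. Book value $155,128.
Year 4: DB = ⌊$155,128 × 200%/10⌋ = $31,025; SL = ⌊$124,528/7⌋ = $17,789 → take DB $31,025. Book value $124,103.
Year 5: DB = ⌊$124,103 × 200%/10⌋ = $24,820; SL = ⌊$93,503/6⌋ = $15,583 → take DB $24,820. Book value $99,283.
Year 6: DB = ⌊$99,283 × 200%/10⌋ = $19,856; SL = ⌊$68,683/5⌋ = $13,736 → take DB $19,856. Book value $79,427.
Year 7: DB = ⌊$79,427 × 200%/10⌋ = $15,885; SL = ⌊$48,827/4⌋ = $12,206 → take DB $15,885. Book value $63,542.
Year 8: DB = ⌊$63,542 × 200%/10⌋ = $12,708; SL = ⌊$32,942/3⌋ = $10,980 → take DB $12,708. Book value $50,834.
Year 9: DB = ⌊$50,834 × 200%/10⌋ = $10,166; SL = ⌊$20,234/2⌋ = $10,117 → take DB $10,166. Book value $40,668.
Accumulated through year 9 = $302,982 − $40,668 = $262,314.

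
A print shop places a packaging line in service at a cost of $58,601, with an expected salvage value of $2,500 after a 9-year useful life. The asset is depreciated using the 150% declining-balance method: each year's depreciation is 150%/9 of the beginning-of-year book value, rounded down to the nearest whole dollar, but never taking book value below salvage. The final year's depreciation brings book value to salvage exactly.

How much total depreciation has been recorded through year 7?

$42,245

Depreciable base = $58,601 − $2,500 = $56,101.
Year 1: ⌊$58,601 × 150%/9⌋ = $9,766. Book value $48,835.
Year 2: ⌊$48,835 × 150%/9⌋ = $8,139. Book value $40,696.
Year 3: ⌊$40,696 × 150%/9⌋ = $6,782. Book value $33,914.
Year 4: ⌊$33,914 × 150%/9⌋ = $5,652. Book value $28,262.
Year 5: ⌊$28,262 × 150%/9⌋ = $4,710. Book value $23,552.
Year 6: ⌊$23,552 × 150%/9⌋ = $3,925. Book value $19,627.
Year 7: ⌊$19,627 × 150%/9⌋ = $3,271. Book value $16,356.
Accumulated through year 7 = $58,601 − $16,356 = $42,245.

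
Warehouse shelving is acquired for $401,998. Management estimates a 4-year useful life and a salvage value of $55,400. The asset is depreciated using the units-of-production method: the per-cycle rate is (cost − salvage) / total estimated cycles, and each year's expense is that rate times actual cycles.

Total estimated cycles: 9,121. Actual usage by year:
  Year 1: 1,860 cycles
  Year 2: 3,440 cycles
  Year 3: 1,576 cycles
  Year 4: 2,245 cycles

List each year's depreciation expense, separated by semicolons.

$70,680; $130,720; $59,888; $85,310

Depreciable base = $401,998 − $55,400 = $346,598.
Rate = $346,598 / 9,121 cycles = $38 per cycle.
Year 1: 1,860 × $38 = $70,680. Book value $331,318.
Year 2: 3,440 × $38 = $130,720. Book value $200,598.
Year 3: 1,576 × $38 = $59,888. Book value $140,710.
Year 4: 2,245 × $38 = $85,310. Book value $55,400.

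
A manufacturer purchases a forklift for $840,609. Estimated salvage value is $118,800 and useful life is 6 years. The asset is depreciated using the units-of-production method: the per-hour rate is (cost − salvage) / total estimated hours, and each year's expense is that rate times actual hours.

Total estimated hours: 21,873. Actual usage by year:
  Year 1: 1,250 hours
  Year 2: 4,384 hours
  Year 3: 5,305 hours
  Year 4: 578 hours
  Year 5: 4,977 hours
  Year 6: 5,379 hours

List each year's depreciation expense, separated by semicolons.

Depreciable base = $840,609 − $118,800 = $721,809.
Rate = $721,809 / 21,873 hours = $33 per hour.
Year 1: 1,250 × $33 = $41,250. Book value $799,359.
Year 2: 4,384 × $33 = $144,672. Book value $654,687.
Year 3: 5,305 × $33 = $175,065. Book value $479,622.
Year 4: 578 × $33 = $19,074. Book value $460,548.
Year 5: 4,977 × $33 = $164,241. Book value $296,307.
Year 6: 5,379 × $33 = $177,507. Book value $118,800.

$41,250; $144,672; $175,065; $19,074; $164,241; $177,507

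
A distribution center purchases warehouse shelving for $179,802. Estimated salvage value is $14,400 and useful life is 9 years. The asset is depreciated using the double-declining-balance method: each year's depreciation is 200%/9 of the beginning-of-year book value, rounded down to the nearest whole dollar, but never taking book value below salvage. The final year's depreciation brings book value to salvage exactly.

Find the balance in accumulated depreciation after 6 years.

Depreciable base = $179,802 − $14,400 = $165,402.
Year 1: ⌊$179,802 × 200%/9⌋ = $39,956. Book value $139,846.
Year 2: ⌊$139,846 × 200%/9⌋ = $31,076. Book value $108,770.
Year 3: ⌊$108,770 × 200%/9⌋ = $24,171. Book value $84,599.
Year 4: ⌊$84,599 × 200%/9⌋ = $18,799. Book value $65,800.
Year 5: ⌊$65,800 × 200%/9⌋ = $14,622. Book value $51,178.
Year 6: ⌊$51,178 × 200%/9⌋ = $11,372. Book value $39,806.
Accumulated through year 6 = $179,802 − $39,806 = $139,996.

$139,996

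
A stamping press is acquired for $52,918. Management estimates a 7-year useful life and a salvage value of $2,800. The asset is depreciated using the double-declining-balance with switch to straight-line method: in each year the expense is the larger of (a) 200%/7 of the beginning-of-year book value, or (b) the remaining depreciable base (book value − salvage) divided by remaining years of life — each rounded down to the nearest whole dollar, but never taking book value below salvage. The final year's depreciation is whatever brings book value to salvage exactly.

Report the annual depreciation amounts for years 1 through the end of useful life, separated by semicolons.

Depreciable base = $52,918 − $2,800 = $50,118.
Year 1: DB = ⌊$52,918 × 200%/7⌋ = $15,119; SL = ⌊$50,118/7⌋ = $7,159 → take DB $15,119. Book value $37,799.
Year 2: DB = ⌊$37,799 × 200%/7⌋ = $10,799; SL = ⌊$34,999/6⌋ = $5,833 → take DB $10,799. Book value $27,000.
Year 3: DB = ⌊$27,000 × 200%/7⌋ = $7,714; SL = ⌊$24,200/5⌋ = $4,840 → take DB $7,714. Book value $19,286.
Year 4: DB = ⌊$19,286 × 200%/7⌋ = $5,510; SL = ⌊$16,486/4⌋ = $4,121 → take DB $5,510. Book value $13,776.
Year 5: DB = ⌊$13,776 × 200%/7⌋ = $3,936; SL = ⌊$10,976/3⌋ = $3,658 → take DB $3,936. Book value $9,840.
Year 6: DB = ⌊$9,840 × 200%/7⌋ = $2,811; SL = ⌊$7,040/2⌋ = $3,520 → take SL $3,520. Book value $6,320.
Year 7 (final): $6,320 − $2,800 = $3,520. Book value $2,800.

$15,119; $10,799; $7,714; $5,510; $3,936; $3,520; $3,520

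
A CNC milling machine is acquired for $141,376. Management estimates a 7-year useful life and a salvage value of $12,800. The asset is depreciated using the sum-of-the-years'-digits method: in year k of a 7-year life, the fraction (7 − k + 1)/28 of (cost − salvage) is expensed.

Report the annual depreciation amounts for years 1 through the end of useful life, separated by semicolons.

Depreciable base = $141,376 − $12,800 = $128,576.
Sum of the years' digits = 7+6+5+4+3+2+1 = 28.
Year 1: $128,576 × 7/28 = $32,144. Book value $109,232.
Year 2: $128,576 × 6/28 = $27,552. Book value $81,680.
Year 3: $128,576 × 5/28 = $22,960. Book value $58,720.
Year 4: $128,576 × 4/28 = $18,368. Book value $40,352.
Year 5: $128,576 × 3/28 = $13,776. Book value $26,576.
Year 6: $128,576 × 2/28 = $9,184. Book value $17,392.
Year 7: $128,576 × 1/28 = $4,592. Book value $12,800.

$32,144; $27,552; $22,960; $18,368; $13,776; $9,184; $4,592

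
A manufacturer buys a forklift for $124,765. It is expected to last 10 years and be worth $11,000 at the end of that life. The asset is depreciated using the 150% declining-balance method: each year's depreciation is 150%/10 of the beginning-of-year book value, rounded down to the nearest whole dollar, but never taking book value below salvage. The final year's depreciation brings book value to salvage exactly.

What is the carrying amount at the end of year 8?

$34,000

Depreciable base = $124,765 − $11,000 = $113,765.
Year 1: ⌊$124,765 × 150%/10⌋ = $18,714. Book value $106,051.
Year 2: ⌊$106,051 × 150%/10⌋ = $15,907. Book value $90,144.
Year 3: ⌊$90,144 × 150%/10⌋ = $13,521. Book value $76,623.
Year 4: ⌊$76,623 × 150%/10⌋ = $11,493. Book value $65,130.
Year 5: ⌊$65,130 × 150%/10⌋ = $9,769. Book value $55,361.
Year 6: ⌊$55,361 × 150%/10⌋ = $8,304. Book value $47,057.
Year 7: ⌊$47,057 × 150%/10⌋ = $7,058. Book value $39,999.
Year 8: ⌊$39,999 × 150%/10⌋ = $5,999. Book value $34,000.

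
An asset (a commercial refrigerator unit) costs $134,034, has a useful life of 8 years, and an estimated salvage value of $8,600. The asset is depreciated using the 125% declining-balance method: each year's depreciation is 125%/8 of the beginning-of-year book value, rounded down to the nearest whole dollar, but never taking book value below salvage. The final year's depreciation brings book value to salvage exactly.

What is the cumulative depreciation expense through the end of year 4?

Depreciable base = $134,034 − $8,600 = $125,434.
Year 1: ⌊$134,034 × 125%/8⌋ = $20,942. Book value $113,092.
Year 2: ⌊$113,092 × 125%/8⌋ = $17,670. Book value $95,422.
Year 3: ⌊$95,422 × 125%/8⌋ = $14,909. Book value $80,513.
Year 4: ⌊$80,513 × 125%/8⌋ = $12,580. Book value $67,933.
Accumulated through year 4 = $134,034 − $67,933 = $66,101.

$66,101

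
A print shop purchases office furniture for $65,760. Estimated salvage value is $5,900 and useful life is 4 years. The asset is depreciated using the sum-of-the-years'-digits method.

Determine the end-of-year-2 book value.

$23,858

Depreciable base = $65,760 − $5,900 = $59,860.
Sum of the years' digits = 4+3+2+1 = 10.
Year 1: $59,860 × 4/10 = $23,944. Book value $41,816.
Year 2: $59,860 × 3/10 = $17,958. Book value $23,858.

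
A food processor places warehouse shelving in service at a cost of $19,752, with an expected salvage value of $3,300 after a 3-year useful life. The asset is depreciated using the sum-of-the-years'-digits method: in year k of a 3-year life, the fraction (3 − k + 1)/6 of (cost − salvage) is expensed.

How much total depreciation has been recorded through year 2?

Depreciable base = $19,752 − $3,300 = $16,452.
Sum of the years' digits = 3+2+1 = 6.
Year 1: $16,452 × 3/6 = $8,226. Book value $11,526.
Year 2: $16,452 × 2/6 = $5,484. Book value $6,042.
Accumulated through year 2 = $19,752 − $6,042 = $13,710.

$13,710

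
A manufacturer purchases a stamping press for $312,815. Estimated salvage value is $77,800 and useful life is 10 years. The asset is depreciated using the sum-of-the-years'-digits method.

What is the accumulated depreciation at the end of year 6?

Depreciable base = $312,815 − $77,800 = $235,015.
Sum of the years' digits = 10+9+8+7+6+5+4+3+2+1 = 55.
Year 1: $235,015 × 10/55 = $42,730. Book value $270,085.
Year 2: $235,015 × 9/55 = $38,457. Book value $231,628.
Year 3: $235,015 × 8/55 = $34,184. Book value $197,444.
Year 4: $235,015 × 7/55 = $29,911. Book value $167,533.
Year 5: $235,015 × 6/55 = $25,638. Book value $141,895.
Year 6: $235,015 × 5/55 = $21,365. Book value $120,530.
Accumulated through year 6 = $312,815 − $120,530 = $192,285.

$192,285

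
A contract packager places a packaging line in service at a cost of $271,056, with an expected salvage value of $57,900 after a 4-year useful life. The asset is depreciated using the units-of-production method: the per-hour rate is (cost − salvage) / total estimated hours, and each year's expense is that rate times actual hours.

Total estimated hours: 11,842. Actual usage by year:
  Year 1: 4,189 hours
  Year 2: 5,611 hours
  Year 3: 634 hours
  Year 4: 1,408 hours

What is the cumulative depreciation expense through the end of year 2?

Depreciable base = $271,056 − $57,900 = $213,156.
Rate = $213,156 / 11,842 hours = $18 per hour.
Year 1: 4,189 × $18 = $75,402. Book value $195,654.
Year 2: 5,611 × $18 = $100,998. Book value $94,656.
Accumulated through year 2 = $271,056 − $94,656 = $176,400.

$176,400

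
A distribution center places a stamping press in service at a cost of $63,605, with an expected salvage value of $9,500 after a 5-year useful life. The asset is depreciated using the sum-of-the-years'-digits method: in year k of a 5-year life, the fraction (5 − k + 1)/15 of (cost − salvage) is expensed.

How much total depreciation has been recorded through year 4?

Depreciable base = $63,605 − $9,500 = $54,105.
Sum of the years' digits = 5+4+3+2+1 = 15.
Year 1: $54,105 × 5/15 = $18,035. Book value $45,570.
Year 2: $54,105 × 4/15 = $14,428. Book value $31,142.
Year 3: $54,105 × 3/15 = $10,821. Book value $20,321.
Year 4: $54,105 × 2/15 = $7,214. Book value $13,107.
Accumulated through year 4 = $63,605 − $13,107 = $50,498.

$50,498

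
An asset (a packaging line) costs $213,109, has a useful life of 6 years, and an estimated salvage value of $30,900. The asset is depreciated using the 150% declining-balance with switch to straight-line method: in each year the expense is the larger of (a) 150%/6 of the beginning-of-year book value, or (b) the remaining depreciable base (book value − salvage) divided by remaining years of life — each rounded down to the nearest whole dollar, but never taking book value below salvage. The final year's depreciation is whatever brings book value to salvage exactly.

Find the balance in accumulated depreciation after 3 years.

Depreciable base = $213,109 − $30,900 = $182,209.
Year 1: DB = ⌊$213,109 × 150%/6⌋ = $53,277; SL = ⌊$182,209/6⌋ = $30,368 → take DB $53,277. Book value $159,832.
Year 2: DB = ⌊$159,832 × 150%/6⌋ = $39,958; SL = ⌊$128,932/5⌋ = $25,786 → take DB $39,958. Book value $119,874.
Year 3: DB = ⌊$119,874 × 150%/6⌋ = $29,968; SL = ⌊$88,974/4⌋ = $22,243 → take DB $29,968. Book value $89,906.
Accumulated through year 3 = $213,109 − $89,906 = $123,203.

$123,203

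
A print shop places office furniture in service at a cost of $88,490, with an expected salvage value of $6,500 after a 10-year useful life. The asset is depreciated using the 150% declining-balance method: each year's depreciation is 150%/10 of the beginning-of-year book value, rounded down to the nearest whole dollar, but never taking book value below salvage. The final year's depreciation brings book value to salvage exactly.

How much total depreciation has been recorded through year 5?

Depreciable base = $88,490 − $6,500 = $81,990.
Year 1: ⌊$88,490 × 150%/10⌋ = $13,273. Book value $75,217.
Year 2: ⌊$75,217 × 150%/10⌋ = $11,282. Book value $63,935.
Year 3: ⌊$63,935 × 150%/10⌋ = $9,590. Book value $54,345.
Year 4: ⌊$54,345 × 150%/10⌋ = $8,151. Book value $46,194.
Year 5: ⌊$46,194 × 150%/10⌋ = $6,929. Book value $39,265.
Accumulated through year 5 = $88,490 − $39,265 = $49,225.

$49,225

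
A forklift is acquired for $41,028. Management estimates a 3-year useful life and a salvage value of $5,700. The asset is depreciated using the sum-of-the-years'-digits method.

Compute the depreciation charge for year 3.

$5,888

Depreciable base = $41,028 − $5,700 = $35,328.
Sum of the years' digits = 3+2+1 = 6.
Year 1: $35,328 × 3/6 = $17,664. Book value $23,364.
Year 2: $35,328 × 2/6 = $11,776. Book value $11,588.
Year 3: $35,328 × 1/6 = $5,888. Book value $5,700.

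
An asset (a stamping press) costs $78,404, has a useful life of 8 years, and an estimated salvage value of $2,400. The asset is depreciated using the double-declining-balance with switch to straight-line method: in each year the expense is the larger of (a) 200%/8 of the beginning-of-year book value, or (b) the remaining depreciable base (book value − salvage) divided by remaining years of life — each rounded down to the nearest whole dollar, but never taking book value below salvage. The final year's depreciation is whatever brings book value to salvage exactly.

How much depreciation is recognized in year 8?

Depreciable base = $78,404 − $2,400 = $76,004.
Year 1: DB = ⌊$78,404 × 200%/8⌋ = $19,601; SL = ⌊$76,004/8⌋ = $9,500 → take DB $19,601. Book value $58,803.
Year 2: DB = ⌊$58,803 × 200%/8⌋ = $14,700; SL = ⌊$56,403/7⌋ = $8,057 → take DB $14,700. Book value $44,103.
Year 3: DB = ⌊$44,103 × 200%/8⌋ = $11,025; SL = ⌊$41,703/6⌋ = $6,950 → take DB $11,025. Book value $33,078.
Year 4: DB = ⌊$33,078 × 200%/8⌋ = $8,269; SL = ⌊$30,678/5⌋ = $6,135 → take DB $8,269. Book value $24,809.
Year 5: DB = ⌊$24,809 × 200%/8⌋ = $6,202; SL = ⌊$22,409/4⌋ = $5,602 → take DB $6,202. Book value $18,607.
Year 6: DB = ⌊$18,607 × 200%/8⌋ = $4,651; SL = ⌊$16,207/3⌋ = $5,402 → take SL $5,402. Book value $13,205.
Year 7: DB = ⌊$13,205 × 200%/8⌋ = $3,301; SL = ⌊$10,805/2⌋ = $5,402 → take SL $5,402. Book value $7,803.
Year 8 (final): $7,803 − $2,400 = $5,403. Book value $2,400.

$5,403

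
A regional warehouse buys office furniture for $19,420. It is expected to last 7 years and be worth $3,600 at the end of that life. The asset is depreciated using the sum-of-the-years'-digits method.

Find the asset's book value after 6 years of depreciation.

Depreciable base = $19,420 − $3,600 = $15,820.
Sum of the years' digits = 7+6+5+4+3+2+1 = 28.
Year 1: $15,820 × 7/28 = $3,955. Book value $15,465.
Year 2: $15,820 × 6/28 = $3,390. Book value $12,075.
Year 3: $15,820 × 5/28 = $2,825. Book value $9,250.
Year 4: $15,820 × 4/28 = $2,260. Book value $6,990.
Year 5: $15,820 × 3/28 = $1,695. Book value $5,295.
Year 6: $15,820 × 2/28 = $1,130. Book value $4,165.

$4,165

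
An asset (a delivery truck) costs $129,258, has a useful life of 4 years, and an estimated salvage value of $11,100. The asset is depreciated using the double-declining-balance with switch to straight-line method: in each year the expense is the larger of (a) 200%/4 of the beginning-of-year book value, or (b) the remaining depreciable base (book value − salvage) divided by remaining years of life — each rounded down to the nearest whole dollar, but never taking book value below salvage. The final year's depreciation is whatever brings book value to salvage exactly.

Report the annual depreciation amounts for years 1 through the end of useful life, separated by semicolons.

Depreciable base = $129,258 − $11,100 = $118,158.
Year 1: DB = ⌊$129,258 × 200%/4⌋ = $64,629; SL = ⌊$118,158/4⌋ = $29,539 → take DB $64,629. Book value $64,629.
Year 2: DB = ⌊$64,629 × 200%/4⌋ = $32,314; SL = ⌊$53,529/3⌋ = $17,843 → take DB $32,314. Book value $32,315.
Year 3: DB = ⌊$32,315 × 200%/4⌋ = $16,157; SL = ⌊$21,215/2⌋ = $10,607 → take DB $16,157. Book value $16,158.
Year 4 (final): $16,158 − $11,100 = $5,058. Book value $11,100.

$64,629; $32,314; $16,157; $5,058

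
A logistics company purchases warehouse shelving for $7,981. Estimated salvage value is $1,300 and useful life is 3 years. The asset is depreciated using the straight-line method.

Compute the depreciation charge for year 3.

$2,227

Depreciable base = $7,981 − $1,300 = $6,681.
Annual expense = $6,681 / 3 = $2,227.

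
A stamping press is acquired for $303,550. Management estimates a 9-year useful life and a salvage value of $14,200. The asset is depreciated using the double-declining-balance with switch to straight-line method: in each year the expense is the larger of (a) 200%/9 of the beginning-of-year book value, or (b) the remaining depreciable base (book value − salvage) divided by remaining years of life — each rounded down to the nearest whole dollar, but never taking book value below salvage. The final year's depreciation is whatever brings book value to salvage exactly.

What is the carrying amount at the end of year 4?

Depreciable base = $303,550 − $14,200 = $289,350.
Year 1: DB = ⌊$303,550 × 200%/9⌋ = $67,455; SL = ⌊$289,350/9⌋ = $32,150 → take DB $67,455. Book value $236,095.
Year 2: DB = ⌊$236,095 × 200%/9⌋ = $52,465; SL = ⌊$221,895/8⌋ = $27,736 → take DB $52,465. Book value $183,630.
Year 3: DB = ⌊$183,630 × 200%/9⌋ = $40,806; SL = ⌊$169,430/7⌋ = $24,204 → take DB $40,806. Book value $142,824.
Year 4: DB = ⌊$142,824 × 200%/9⌋ = $31,738; SL = ⌊$128,624/6⌋ = $21,437 → take DB $31,738. Book value $111,086.

$111,086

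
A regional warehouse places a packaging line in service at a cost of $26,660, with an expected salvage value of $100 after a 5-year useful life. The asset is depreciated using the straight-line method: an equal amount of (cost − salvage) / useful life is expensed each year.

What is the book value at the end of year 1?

$21,348

Depreciable base = $26,660 − $100 = $26,560.
Annual expense = $26,560 / 5 = $5,312.
End of year 1: book value $21,348.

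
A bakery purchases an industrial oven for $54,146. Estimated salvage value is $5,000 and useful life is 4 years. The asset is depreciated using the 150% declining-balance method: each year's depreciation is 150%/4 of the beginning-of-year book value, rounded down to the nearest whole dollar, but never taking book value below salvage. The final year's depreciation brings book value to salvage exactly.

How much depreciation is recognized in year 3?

Depreciable base = $54,146 − $5,000 = $49,146.
Year 1: ⌊$54,146 × 150%/4⌋ = $20,304. Book value $33,842.
Year 2: ⌊$33,842 × 150%/4⌋ = $12,690. Book value $21,152.
Year 3: ⌊$21,152 × 150%/4⌋ = $7,932. Book value $13,220.

$7,932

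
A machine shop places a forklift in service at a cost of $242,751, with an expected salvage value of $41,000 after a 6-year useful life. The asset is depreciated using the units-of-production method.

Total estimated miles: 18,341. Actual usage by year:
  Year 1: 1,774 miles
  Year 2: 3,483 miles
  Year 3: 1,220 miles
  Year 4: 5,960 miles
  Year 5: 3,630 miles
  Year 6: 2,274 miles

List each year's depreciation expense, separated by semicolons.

Depreciable base = $242,751 − $41,000 = $201,751.
Rate = $201,751 / 18,341 miles = $11 per mile.
Year 1: 1,774 × $11 = $19,514. Book value $223,237.
Year 2: 3,483 × $11 = $38,313. Book value $184,924.
Year 3: 1,220 × $11 = $13,420. Book value $171,504.
Year 4: 5,960 × $11 = $65,560. Book value $105,944.
Year 5: 3,630 × $11 = $39,930. Book value $66,014.
Year 6: 2,274 × $11 = $25,014. Book value $41,000.

$19,514; $38,313; $13,420; $65,560; $39,930; $25,014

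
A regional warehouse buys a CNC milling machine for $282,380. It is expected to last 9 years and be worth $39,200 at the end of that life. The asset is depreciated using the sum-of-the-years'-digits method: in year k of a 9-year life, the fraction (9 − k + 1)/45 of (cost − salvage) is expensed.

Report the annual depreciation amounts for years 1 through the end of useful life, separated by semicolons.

Depreciable base = $282,380 − $39,200 = $243,180.
Sum of the years' digits = 9+8+7+6+5+4+3+2+1 = 45.
Year 1: $243,180 × 9/45 = $48,636. Book value $233,744.
Year 2: $243,180 × 8/45 = $43,232. Book value $190,512.
Year 3: $243,180 × 7/45 = $37,828. Book value $152,684.
Year 4: $243,180 × 6/45 = $32,424. Book value $120,260.
Year 5: $243,180 × 5/45 = $27,020. Book value $93,240.
Year 6: $243,180 × 4/45 = $21,616. Book value $71,624.
Year 7: $243,180 × 3/45 = $16,212. Book value $55,412.
Year 8: $243,180 × 2/45 = $10,808. Book value $44,604.
Year 9: $243,180 × 1/45 = $5,404. Book value $39,200.

$48,636; $43,232; $37,828; $32,424; $27,020; $21,616; $16,212; $10,808; $5,404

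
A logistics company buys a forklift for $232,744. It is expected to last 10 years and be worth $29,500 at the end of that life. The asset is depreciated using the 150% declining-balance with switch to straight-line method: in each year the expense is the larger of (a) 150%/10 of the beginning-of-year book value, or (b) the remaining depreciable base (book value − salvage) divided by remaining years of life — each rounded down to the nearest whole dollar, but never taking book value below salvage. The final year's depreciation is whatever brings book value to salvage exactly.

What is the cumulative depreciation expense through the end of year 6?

Depreciable base = $232,744 − $29,500 = $203,244.
Year 1: DB = ⌊$232,744 × 150%/10⌋ = $34,911; SL = ⌊$203,244/10⌋ = $20,324 → take DB $34,911. Book value $197,833.
Year 2: DB = ⌊$197,833 × 150%/10⌋ = $29,674; SL = ⌊$168,333/9⌋ = $18,703 → take DB $29,674. Book value $168,159.
Year 3: DB = ⌊$168,159 × 150%/10⌋ = $25,223; SL = ⌊$138,659/8⌋ = $17,332 → take DB $25,223. Book value $142,936.
Year 4: DB = ⌊$142,936 × 150%/10⌋ = $21,440; SL = ⌊$113,436/7⌋ = $16,205 → take DB $21,440. Book value $121,496.
Year 5: DB = ⌊$121,496 × 150%/10⌋ = $18,224; SL = ⌊$91,996/6⌋ = $15,332 → take DB $18,224. Book value $103,272.
Year 6: DB = ⌊$103,272 × 150%/10⌋ = $15,490; SL = ⌊$73,772/5⌋ = $14,754 → take DB $15,490. Book value $87,782.
Accumulated through year 6 = $232,744 − $87,782 = $144,962.

$144,962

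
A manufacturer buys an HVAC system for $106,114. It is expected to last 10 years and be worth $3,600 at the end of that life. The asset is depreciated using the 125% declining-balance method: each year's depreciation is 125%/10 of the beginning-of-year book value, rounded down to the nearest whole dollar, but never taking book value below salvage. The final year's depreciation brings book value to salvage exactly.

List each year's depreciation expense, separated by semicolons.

$13,264; $11,606; $10,155; $8,886; $7,775; $6,803; $5,953; $5,209; $4,557; $28,306

Depreciable base = $106,114 − $3,600 = $102,514.
Year 1: ⌊$106,114 × 125%/10⌋ = $13,264. Book value $92,850.
Year 2: ⌊$92,850 × 125%/10⌋ = $11,606. Book value $81,244.
Year 3: ⌊$81,244 × 125%/10⌋ = $10,155. Book value $71,089.
Year 4: ⌊$71,089 × 125%/10⌋ = $8,886. Book value $62,203.
Year 5: ⌊$62,203 × 125%/10⌋ = $7,775. Book value $54,428.
Year 6: ⌊$54,428 × 125%/10⌋ = $6,803. Book value $47,625.
Year 7: ⌊$47,625 × 125%/10⌋ = $5,953. Book value $41,672.
Year 8: ⌊$41,672 × 125%/10⌋ = $5,209. Book value $36,463.
Year 9: ⌊$36,463 × 125%/10⌋ = $4,557. Book value $31,906.
Year 10 (final): $31,906 − $3,600 = $28,306. Book value $3,600.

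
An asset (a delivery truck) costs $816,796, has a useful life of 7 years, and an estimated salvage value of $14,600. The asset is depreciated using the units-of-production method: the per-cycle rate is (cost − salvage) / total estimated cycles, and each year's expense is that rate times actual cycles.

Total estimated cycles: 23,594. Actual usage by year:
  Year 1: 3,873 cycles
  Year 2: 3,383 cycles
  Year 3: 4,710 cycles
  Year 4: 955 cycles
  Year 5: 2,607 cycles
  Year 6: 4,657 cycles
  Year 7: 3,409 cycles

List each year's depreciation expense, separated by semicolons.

$131,682; $115,022; $160,140; $32,470; $88,638; $158,338; $115,906

Depreciable base = $816,796 − $14,600 = $802,196.
Rate = $802,196 / 23,594 cycles = $34 per cycle.
Year 1: 3,873 × $34 = $131,682. Book value $685,114.
Year 2: 3,383 × $34 = $115,022. Book value $570,092.
Year 3: 4,710 × $34 = $160,140. Book value $409,952.
Year 4: 955 × $34 = $32,470. Book value $377,482.
Year 5: 2,607 × $34 = $88,638. Book value $288,844.
Year 6: 4,657 × $34 = $158,338. Book value $130,506.
Year 7: 3,409 × $34 = $115,906. Book value $14,600.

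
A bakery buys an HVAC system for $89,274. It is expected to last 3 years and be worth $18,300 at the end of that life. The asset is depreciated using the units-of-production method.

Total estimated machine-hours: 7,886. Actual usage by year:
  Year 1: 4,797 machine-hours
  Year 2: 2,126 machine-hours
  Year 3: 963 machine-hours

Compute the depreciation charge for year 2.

Depreciable base = $89,274 − $18,300 = $70,974.
Rate = $70,974 / 7,886 machine-hours = $9 per machine-hour.
Year 1: 4,797 × $9 = $43,173. Book value $46,101.
Year 2: 2,126 × $9 = $19,134. Book value $26,967.

$19,134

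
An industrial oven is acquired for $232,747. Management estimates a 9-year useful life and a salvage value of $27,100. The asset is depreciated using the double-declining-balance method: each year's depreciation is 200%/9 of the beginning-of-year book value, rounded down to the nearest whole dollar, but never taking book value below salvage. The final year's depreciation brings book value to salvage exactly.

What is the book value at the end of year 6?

$51,527

Depreciable base = $232,747 − $27,100 = $205,647.
Year 1: ⌊$232,747 × 200%/9⌋ = $51,721. Book value $181,026.
Year 2: ⌊$181,026 × 200%/9⌋ = $40,228. Book value $140,798.
Year 3: ⌊$140,798 × 200%/9⌋ = $31,288. Book value $109,510.
Year 4: ⌊$109,510 × 200%/9⌋ = $24,335. Book value $85,175.
Year 5: ⌊$85,175 × 200%/9⌋ = $18,927. Book value $66,248.
Year 6: ⌊$66,248 × 200%/9⌋ = $14,721. Book value $51,527.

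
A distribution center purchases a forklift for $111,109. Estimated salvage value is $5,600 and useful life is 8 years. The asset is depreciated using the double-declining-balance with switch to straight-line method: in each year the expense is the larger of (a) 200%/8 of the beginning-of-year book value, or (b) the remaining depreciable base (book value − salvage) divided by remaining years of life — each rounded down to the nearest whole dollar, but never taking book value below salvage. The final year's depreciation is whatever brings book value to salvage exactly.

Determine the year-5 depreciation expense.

Depreciable base = $111,109 − $5,600 = $105,509.
Year 1: DB = ⌊$111,109 × 200%/8⌋ = $27,777; SL = ⌊$105,509/8⌋ = $13,188 → take DB $27,777. Book value $83,332.
Year 2: DB = ⌊$83,332 × 200%/8⌋ = $20,833; SL = ⌊$77,732/7⌋ = $11,104 → take DB $20,833. Book value $62,499.
Year 3: DB = ⌊$62,499 × 200%/8⌋ = $15,624; SL = ⌊$56,899/6⌋ = $9,483 → take DB $15,624. Book value $46,875.
Year 4: DB = ⌊$46,875 × 200%/8⌋ = $11,718; SL = ⌊$41,275/5⌋ = $8,255 → take DB $11,718. Book value $35,157.
Year 5: DB = ⌊$35,157 × 200%/8⌋ = $8,789; SL = ⌊$29,557/4⌋ = $7,389 → take DB $8,789. Book value $26,368.

$8,789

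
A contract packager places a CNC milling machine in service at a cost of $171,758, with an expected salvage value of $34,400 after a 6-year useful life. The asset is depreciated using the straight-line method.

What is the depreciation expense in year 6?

$22,893

Depreciable base = $171,758 − $34,400 = $137,358.
Annual expense = $137,358 / 6 = $22,893.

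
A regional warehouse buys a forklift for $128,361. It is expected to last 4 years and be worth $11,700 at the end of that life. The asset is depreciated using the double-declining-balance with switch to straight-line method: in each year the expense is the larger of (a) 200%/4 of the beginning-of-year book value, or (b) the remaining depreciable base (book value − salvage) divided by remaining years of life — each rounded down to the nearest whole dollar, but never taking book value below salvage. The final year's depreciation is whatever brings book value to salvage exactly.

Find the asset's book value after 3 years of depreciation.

$16,046

Depreciable base = $128,361 − $11,700 = $116,661.
Year 1: DB = ⌊$128,361 × 200%/4⌋ = $64,180; SL = ⌊$116,661/4⌋ = $29,165 → take DB $64,180. Book value $64,181.
Year 2: DB = ⌊$64,181 × 200%/4⌋ = $32,090; SL = ⌊$52,481/3⌋ = $17,493 → take DB $32,090. Book value $32,091.
Year 3: DB = ⌊$32,091 × 200%/4⌋ = $16,045; SL = ⌊$20,391/2⌋ = $10,195 → take DB $16,045. Book value $16,046.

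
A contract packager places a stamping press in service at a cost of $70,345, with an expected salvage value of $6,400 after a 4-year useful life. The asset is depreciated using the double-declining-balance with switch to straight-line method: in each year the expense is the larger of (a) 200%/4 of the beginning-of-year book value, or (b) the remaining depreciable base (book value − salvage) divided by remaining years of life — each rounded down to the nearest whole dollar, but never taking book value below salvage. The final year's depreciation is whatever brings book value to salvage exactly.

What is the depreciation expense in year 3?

Depreciable base = $70,345 − $6,400 = $63,945.
Year 1: DB = ⌊$70,345 × 200%/4⌋ = $35,172; SL = ⌊$63,945/4⌋ = $15,986 → take DB $35,172. Book value $35,173.
Year 2: DB = ⌊$35,173 × 200%/4⌋ = $17,586; SL = ⌊$28,773/3⌋ = $9,591 → take DB $17,586. Book value $17,587.
Year 3: DB = ⌊$17,587 × 200%/4⌋ = $8,793; SL = ⌊$11,187/2⌋ = $5,593 → take DB $8,793. Book value $8,794.

$8,793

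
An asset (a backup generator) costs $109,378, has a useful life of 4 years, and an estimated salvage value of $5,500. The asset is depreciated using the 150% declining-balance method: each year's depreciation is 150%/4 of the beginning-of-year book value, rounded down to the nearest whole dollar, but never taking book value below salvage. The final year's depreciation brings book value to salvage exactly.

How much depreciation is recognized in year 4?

Depreciable base = $109,378 − $5,500 = $103,878.
Year 1: ⌊$109,378 × 150%/4⌋ = $41,016. Book value $68,362.
Year 2: ⌊$68,362 × 150%/4⌋ = $25,635. Book value $42,727.
Year 3: ⌊$42,727 × 150%/4⌋ = $16,022. Book value $26,705.
Year 4 (final): $26,705 − $5,500 = $21,205. Book value $5,500.

$21,205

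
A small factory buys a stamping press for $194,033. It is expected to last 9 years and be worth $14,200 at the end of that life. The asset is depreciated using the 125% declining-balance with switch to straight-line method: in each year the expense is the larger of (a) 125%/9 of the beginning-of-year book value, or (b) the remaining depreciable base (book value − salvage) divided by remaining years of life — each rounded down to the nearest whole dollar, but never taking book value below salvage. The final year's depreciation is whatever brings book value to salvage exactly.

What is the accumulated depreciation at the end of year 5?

Depreciable base = $194,033 − $14,200 = $179,833.
Year 1: DB = ⌊$194,033 × 125%/9⌋ = $26,949; SL = ⌊$179,833/9⌋ = $19,981 → take DB $26,949. Book value $167,084.
Year 2: DB = ⌊$167,084 × 125%/9⌋ = $23,206; SL = ⌊$152,884/8⌋ = $19,110 → take DB $23,206. Book value $143,878.
Year 3: DB = ⌊$143,878 × 125%/9⌋ = $19,983; SL = ⌊$129,678/7⌋ = $18,525 → take DB $19,983. Book value $123,895.
Year 4: DB = ⌊$123,895 × 125%/9⌋ = $17,207; SL = ⌊$109,695/6⌋ = $18,282 → take SL $18,282. Book value $105,613.
Year 5: DB = ⌊$105,613 × 125%/9⌋ = $14,668; SL = ⌊$91,413/5⌋ = $18,282 → take SL $18,282. Book value $87,331.
Accumulated through year 5 = $194,033 − $87,331 = $106,702.

$106,702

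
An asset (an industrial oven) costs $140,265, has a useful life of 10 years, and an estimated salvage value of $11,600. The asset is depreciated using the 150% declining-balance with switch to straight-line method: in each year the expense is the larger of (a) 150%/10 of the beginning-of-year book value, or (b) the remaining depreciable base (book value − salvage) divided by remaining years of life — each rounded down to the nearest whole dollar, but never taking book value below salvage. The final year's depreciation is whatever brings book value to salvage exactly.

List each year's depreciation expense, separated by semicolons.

Depreciable base = $140,265 − $11,600 = $128,665.
Year 1: DB = ⌊$140,265 × 150%/10⌋ = $21,039; SL = ⌊$128,665/10⌋ = $12,866 → take DB $21,039. Book value $119,226.
Year 2: DB = ⌊$119,226 × 150%/10⌋ = $17,883; SL = ⌊$107,626/9⌋ = $11,958 → take DB $17,883. Book value $101,343.
Year 3: DB = ⌊$101,343 × 150%/10⌋ = $15,201; SL = ⌊$89,743/8⌋ = $11,217 → take DB $15,201. Book value $86,142.
Year 4: DB = ⌊$86,142 × 150%/10⌋ = $12,921; SL = ⌊$74,542/7⌋ = $10,648 → take DB $12,921. Book value $73,221.
Year 5: DB = ⌊$73,221 × 150%/10⌋ = $10,983; SL = ⌊$61,621/6⌋ = $10,270 → take DB $10,983. Book value $62,238.
Year 6: DB = ⌊$62,238 × 150%/10⌋ = $9,335; SL = ⌊$50,638/5⌋ = $10,127 → take SL $10,127. Book value $52,111.
Year 7: DB = ⌊$52,111 × 150%/10⌋ = $7,816; SL = ⌊$40,511/4⌋ = $10,127 → take SL $10,127. Book value $41,984.
Year 8: DB = ⌊$41,984 × 150%/10⌋ = $6,297; SL = ⌊$30,384/3⌋ = $10,128 → take SL $10,128. Book value $31,856.
Year 9: DB = ⌊$31,856 × 150%/10⌋ = $4,778; SL = ⌊$20,256/2⌋ = $10,128 → take SL $10,128. Book value $21,728.
Year 10 (final): $21,728 − $11,600 = $10,128. Book value $11,600.

$21,039; $17,883; $15,201; $12,921; $10,983; $10,127; $10,127; $10,128; $10,128; $10,128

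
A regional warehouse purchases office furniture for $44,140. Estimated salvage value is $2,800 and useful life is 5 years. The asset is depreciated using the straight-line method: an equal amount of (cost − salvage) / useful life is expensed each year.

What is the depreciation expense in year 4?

Depreciable base = $44,140 − $2,800 = $41,340.
Annual expense = $41,340 / 5 = $8,268.

$8,268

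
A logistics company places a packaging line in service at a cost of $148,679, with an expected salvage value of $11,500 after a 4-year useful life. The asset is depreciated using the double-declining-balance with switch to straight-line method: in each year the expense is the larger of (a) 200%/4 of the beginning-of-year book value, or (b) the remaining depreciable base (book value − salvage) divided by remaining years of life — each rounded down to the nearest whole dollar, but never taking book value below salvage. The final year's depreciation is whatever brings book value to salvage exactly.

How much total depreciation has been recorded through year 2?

$111,509

Depreciable base = $148,679 − $11,500 = $137,179.
Year 1: DB = ⌊$148,679 × 200%/4⌋ = $74,339; SL = ⌊$137,179/4⌋ = $34,294 → take DB $74,339. Book value $74,340.
Year 2: DB = ⌊$74,340 × 200%/4⌋ = $37,170; SL = ⌊$62,840/3⌋ = $20,946 → take DB $37,170. Book value $37,170.
Accumulated through year 2 = $148,679 − $37,170 = $111,509.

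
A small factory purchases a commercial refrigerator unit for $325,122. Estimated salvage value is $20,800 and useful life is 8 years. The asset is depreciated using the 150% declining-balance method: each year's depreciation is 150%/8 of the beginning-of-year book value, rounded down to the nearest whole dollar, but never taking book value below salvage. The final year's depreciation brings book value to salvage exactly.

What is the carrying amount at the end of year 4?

Depreciable base = $325,122 − $20,800 = $304,322.
Year 1: ⌊$325,122 × 150%/8⌋ = $60,960. Book value $264,162.
Year 2: ⌊$264,162 × 150%/8⌋ = $49,530. Book value $214,632.
Year 3: ⌊$214,632 × 150%/8⌋ = $40,243. Book value $174,389.
Year 4: ⌊$174,389 × 150%/8⌋ = $32,697. Book value $141,692.

$141,692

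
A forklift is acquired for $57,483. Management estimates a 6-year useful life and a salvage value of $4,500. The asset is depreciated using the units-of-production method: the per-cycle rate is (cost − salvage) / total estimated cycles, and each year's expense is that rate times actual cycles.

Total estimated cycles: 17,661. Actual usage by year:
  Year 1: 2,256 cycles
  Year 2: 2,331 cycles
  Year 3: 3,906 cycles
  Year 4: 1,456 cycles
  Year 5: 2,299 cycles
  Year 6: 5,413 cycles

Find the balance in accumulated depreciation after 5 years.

$36,744

Depreciable base = $57,483 − $4,500 = $52,983.
Rate = $52,983 / 17,661 cycles = $3 per cycle.
Year 1: 2,256 × $3 = $6,768. Book value $50,715.
Year 2: 2,331 × $3 = $6,993. Book value $43,722.
Year 3: 3,906 × $3 = $11,718. Book value $32,004.
Year 4: 1,456 × $3 = $4,368. Book value $27,636.
Year 5: 2,299 × $3 = $6,897. Book value $20,739.
Accumulated through year 5 = $57,483 − $20,739 = $36,744.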